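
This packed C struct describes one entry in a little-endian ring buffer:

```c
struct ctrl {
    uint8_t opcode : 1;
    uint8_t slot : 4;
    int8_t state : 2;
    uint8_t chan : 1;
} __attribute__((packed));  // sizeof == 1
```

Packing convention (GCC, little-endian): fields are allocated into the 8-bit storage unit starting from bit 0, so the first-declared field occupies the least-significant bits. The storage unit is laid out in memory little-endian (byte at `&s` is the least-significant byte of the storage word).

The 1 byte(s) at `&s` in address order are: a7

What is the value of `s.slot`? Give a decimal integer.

3

[0]=0xa7 (little-endian) → word 0xa7
opcode:1 @ bit 0 → (0xa7>>0)&0x1 = 0x1
slot:4 @ bit 1 → (0xa7>>1)&0xf = 0x3  ←
state:2 @ bit 5 → (0xa7>>5)&0x3 = 0x1
chan:1 @ bit 7 → (0xa7>>7)&0x1 = 0x1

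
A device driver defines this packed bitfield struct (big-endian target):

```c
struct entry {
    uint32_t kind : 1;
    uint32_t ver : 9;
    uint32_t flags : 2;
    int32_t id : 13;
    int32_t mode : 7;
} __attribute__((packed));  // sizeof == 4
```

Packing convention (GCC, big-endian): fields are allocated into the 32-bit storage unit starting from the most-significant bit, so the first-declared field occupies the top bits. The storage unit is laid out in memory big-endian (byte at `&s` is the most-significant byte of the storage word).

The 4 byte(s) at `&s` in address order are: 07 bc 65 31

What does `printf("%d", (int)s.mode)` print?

49

[0]=0x07 [1]=0xbc [2]=0x65 [3]=0x31 (big-endian) → word 0x07bc6531
kind:1 @ bit 31 → (0x07bc6531>>31)&0x1 = 0x0
ver:9 @ bit 22 → (0x07bc6531>>22)&0x1ff = 0x1e
flags:2 @ bit 20 → (0x07bc6531>>20)&0x3 = 0x3
id:13 @ bit 7 → (0x07bc6531>>7)&0x1fff = 0x18ca
mode:7 @ bit 0 → (0x07bc6531>>0)&0x7f = 0x31  ←
mode signed 7b, MSB=0: value = 49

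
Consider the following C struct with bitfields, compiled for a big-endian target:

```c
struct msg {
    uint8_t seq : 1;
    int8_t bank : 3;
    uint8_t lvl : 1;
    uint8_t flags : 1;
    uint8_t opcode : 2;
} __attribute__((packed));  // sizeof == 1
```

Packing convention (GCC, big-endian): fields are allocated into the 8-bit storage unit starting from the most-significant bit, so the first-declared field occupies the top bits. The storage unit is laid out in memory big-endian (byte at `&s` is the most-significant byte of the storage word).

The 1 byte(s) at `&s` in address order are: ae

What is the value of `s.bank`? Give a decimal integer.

2

[0]=0xae (big-endian) → word 0xae
seq:1 @ bit 7 → (0xae>>7)&0x1 = 0x1
bank:3 @ bit 4 → (0xae>>4)&0x7 = 0x2  ←
lvl:1 @ bit 3 → (0xae>>3)&0x1 = 0x1
flags:1 @ bit 2 → (0xae>>2)&0x1 = 0x1
opcode:2 @ bit 0 → (0xae>>0)&0x3 = 0x2
bank signed 3b, MSB=0: value = 2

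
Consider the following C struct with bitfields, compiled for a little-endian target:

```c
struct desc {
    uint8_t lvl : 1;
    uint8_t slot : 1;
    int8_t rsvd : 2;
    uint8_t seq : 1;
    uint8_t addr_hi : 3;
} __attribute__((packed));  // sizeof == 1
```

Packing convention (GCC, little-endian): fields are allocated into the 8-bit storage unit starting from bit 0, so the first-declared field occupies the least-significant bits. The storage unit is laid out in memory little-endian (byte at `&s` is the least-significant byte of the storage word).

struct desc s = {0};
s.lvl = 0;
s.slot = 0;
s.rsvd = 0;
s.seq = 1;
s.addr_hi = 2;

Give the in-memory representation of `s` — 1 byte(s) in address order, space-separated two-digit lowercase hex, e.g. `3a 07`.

50

lvl (1b) val=0 bits=0x0 at bit 0: 0x00
slot (1b) val=0 bits=0x0 at bit 1: 0x00
rsvd (2b) val=0 bits=0x0 at bit 2: 0x00
seq (1b) val=1 bits=0x1 at bit 4: 0x10
addr_hi (3b) val=2 bits=0x2 at bit 5: 0x50
word = 0x50 → little-endian bytes:
  [0]=0x50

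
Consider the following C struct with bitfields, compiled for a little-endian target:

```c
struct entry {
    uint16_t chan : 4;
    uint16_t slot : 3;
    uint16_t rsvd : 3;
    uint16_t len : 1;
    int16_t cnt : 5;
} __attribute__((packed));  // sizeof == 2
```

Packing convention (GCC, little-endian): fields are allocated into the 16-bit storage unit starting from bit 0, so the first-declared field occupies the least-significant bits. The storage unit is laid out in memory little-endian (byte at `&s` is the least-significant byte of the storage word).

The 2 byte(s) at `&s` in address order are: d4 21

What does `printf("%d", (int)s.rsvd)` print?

3

[0]=0xd4 [1]=0x21 (little-endian) → word 0x21d4
chan:4 @ bit 0 → (0x21d4>>0)&0xf = 0x4
slot:3 @ bit 4 → (0x21d4>>4)&0x7 = 0x5
rsvd:3 @ bit 7 → (0x21d4>>7)&0x7 = 0x3  ←
len:1 @ bit 10 → (0x21d4>>10)&0x1 = 0x0
cnt:5 @ bit 11 → (0x21d4>>11)&0x1f = 0x4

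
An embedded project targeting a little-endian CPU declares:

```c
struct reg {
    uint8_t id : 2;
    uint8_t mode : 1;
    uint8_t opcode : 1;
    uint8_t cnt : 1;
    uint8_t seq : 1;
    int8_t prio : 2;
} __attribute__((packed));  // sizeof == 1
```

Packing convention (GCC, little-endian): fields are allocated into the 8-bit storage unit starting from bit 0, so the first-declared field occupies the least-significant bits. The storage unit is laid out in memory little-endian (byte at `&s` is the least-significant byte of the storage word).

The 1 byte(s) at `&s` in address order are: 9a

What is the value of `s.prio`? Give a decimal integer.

[0]=0x9a (little-endian) → word 0x9a
id:2 @ bit 0 → (0x9a>>0)&0x3 = 0x2
mode:1 @ bit 2 → (0x9a>>2)&0x1 = 0x0
opcode:1 @ bit 3 → (0x9a>>3)&0x1 = 0x1
cnt:1 @ bit 4 → (0x9a>>4)&0x1 = 0x1
seq:1 @ bit 5 → (0x9a>>5)&0x1 = 0x0
prio:2 @ bit 6 → (0x9a>>6)&0x3 = 0x2  ←
prio signed 2b, MSB=1: 2 - 4 = -2

-2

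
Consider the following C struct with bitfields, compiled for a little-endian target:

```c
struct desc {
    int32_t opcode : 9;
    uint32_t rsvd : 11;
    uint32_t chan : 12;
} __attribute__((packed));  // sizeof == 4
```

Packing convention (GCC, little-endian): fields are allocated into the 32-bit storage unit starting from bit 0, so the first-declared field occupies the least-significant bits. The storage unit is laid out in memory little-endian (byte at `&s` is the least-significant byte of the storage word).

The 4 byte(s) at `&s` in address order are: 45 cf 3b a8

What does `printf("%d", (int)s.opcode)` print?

[0]=0x45 [1]=0xcf [2]=0x3b [3]=0xa8 (little-endian) → word 0xa83bcf45
opcode:9 @ bit 0 → (0xa83bcf45>>0)&0x1ff = 0x145  ←
rsvd:11 @ bit 9 → (0xa83bcf45>>9)&0x7ff = 0x5e7
chan:12 @ bit 20 → (0xa83bcf45>>20)&0xfff = 0xa83
opcode signed 9b, MSB=1: 325 - 512 = -187

-187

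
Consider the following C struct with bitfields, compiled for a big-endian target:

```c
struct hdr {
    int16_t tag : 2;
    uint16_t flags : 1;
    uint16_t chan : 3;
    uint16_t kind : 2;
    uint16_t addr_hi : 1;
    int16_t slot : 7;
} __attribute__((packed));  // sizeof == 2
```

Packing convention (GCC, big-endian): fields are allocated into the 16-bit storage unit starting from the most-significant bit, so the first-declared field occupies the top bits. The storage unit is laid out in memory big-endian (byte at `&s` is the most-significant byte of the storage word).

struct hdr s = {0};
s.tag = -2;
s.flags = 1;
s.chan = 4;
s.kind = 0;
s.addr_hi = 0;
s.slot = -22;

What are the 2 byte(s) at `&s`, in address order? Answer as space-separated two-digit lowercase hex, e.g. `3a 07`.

tag:2 = -2 → 0x2 << 14 → word 0x8000
flags:1 = 1 → 0x1 << 13 → word 0xa000
chan:3 = 4 → 0x4 << 10 → word 0xb000
kind:2 = 0 → 0x0 << 8 → word 0xb000
addr_hi:1 = 0 → 0x0 << 7 → word 0xb000
slot:7 = -22 → 0x6a << 0 → word 0xb06a
word = 0xb06a → big-endian bytes:
  [0]=0xb0  [1]=0x6a

b0 6a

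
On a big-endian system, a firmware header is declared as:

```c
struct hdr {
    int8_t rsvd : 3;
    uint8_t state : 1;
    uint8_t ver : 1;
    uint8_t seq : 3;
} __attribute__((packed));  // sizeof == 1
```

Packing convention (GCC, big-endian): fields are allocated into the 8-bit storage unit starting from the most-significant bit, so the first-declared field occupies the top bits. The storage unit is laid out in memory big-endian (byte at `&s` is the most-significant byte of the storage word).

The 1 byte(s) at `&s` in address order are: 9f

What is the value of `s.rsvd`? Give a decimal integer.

-4

[0]=0x9f (big-endian) → word 0x9f
rsvd:3 @ bit 5 → (0x9f>>5)&0x7 = 0x4  ←
state:1 @ bit 4 → (0x9f>>4)&0x1 = 0x1
ver:1 @ bit 3 → (0x9f>>3)&0x1 = 0x1
seq:3 @ bit 0 → (0x9f>>0)&0x7 = 0x7
rsvd signed 3b, MSB=1: 4 - 8 = -4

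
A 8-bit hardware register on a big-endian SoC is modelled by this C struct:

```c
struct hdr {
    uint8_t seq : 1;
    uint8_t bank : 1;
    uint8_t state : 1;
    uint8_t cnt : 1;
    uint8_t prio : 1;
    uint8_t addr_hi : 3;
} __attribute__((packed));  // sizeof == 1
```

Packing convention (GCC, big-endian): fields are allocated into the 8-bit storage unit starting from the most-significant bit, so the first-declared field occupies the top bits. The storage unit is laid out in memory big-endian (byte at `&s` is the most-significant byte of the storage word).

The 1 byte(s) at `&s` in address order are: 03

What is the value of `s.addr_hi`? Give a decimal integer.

[0]=0x03 (big-endian) → word 0x03
seq:1 @ bit 7 → (0x03>>7)&0x1 = 0x0
bank:1 @ bit 6 → (0x03>>6)&0x1 = 0x0
state:1 @ bit 5 → (0x03>>5)&0x1 = 0x0
cnt:1 @ bit 4 → (0x03>>4)&0x1 = 0x0
prio:1 @ bit 3 → (0x03>>3)&0x1 = 0x0
addr_hi:3 @ bit 0 → (0x03>>0)&0x7 = 0x3  ←

3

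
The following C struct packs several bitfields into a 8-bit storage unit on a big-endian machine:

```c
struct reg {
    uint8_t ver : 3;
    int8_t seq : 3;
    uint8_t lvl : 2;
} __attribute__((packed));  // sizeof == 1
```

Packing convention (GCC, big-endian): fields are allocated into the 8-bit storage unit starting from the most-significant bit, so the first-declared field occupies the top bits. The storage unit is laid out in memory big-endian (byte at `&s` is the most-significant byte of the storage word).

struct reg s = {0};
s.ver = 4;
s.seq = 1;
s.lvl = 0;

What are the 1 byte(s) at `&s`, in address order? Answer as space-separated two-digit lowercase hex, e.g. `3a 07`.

[5+:3] ver=4 & 0x7 = 0x4; word=0x80
[2+:3] seq=1 & 0x7 = 0x1; word=0x84
[0+:2] lvl=0 & 0x3 = 0x0; word=0x84
word = 0x84 → big-endian bytes:
  [0]=0x84

84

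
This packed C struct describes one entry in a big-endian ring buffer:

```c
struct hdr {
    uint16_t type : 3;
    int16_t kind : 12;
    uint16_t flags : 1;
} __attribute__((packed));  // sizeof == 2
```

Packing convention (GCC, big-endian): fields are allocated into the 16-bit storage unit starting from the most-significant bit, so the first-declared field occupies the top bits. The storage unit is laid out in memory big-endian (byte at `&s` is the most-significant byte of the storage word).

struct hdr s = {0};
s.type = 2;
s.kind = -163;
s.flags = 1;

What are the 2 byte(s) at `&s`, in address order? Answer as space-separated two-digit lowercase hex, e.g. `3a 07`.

type:3 = 2 → 0x2 << 13 → word 0x4000
kind:12 = -163 → 0xf5d << 1 → word 0x5eba
flags:1 = 1 → 0x1 << 0 → word 0x5ebb
word = 0x5ebb → big-endian bytes:
  [0]=0x5e  [1]=0xbb

5e bb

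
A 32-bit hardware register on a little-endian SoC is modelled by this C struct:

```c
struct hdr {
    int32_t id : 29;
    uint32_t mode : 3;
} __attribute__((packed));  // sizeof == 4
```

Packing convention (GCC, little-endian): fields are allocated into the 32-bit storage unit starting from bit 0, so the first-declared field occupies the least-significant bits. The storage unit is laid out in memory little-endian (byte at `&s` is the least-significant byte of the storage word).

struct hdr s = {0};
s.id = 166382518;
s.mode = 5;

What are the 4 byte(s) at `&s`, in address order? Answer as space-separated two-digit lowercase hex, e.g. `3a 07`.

b6 cb ea a9

id (29b) val=166382518 bits=0x9eacbb6 at bit 0: 0x09eacbb6
mode (3b) val=5 bits=0x5 at bit 29: 0xa9eacbb6
word = 0xa9eacbb6 → little-endian bytes:
  [0]=0xb6  [1]=0xcb  [2]=0xea  [3]=0xa9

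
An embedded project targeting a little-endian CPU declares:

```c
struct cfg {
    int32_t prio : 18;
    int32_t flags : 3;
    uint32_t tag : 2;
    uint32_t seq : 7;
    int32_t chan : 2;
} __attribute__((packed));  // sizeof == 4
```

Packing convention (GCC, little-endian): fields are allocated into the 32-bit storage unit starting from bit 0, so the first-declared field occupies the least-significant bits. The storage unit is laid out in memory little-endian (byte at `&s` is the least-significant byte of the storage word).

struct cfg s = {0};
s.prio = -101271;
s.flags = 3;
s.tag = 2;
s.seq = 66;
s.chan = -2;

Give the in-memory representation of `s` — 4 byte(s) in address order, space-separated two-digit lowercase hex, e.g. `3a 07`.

[0+:18] prio=-101271 & 0x3ffff = 0x27469; word=0x00027469
[18+:3] flags=3 & 0x7 = 0x3; word=0x000e7469
[21+:2] tag=2 & 0x3 = 0x2; word=0x004e7469
[23+:7] seq=66 & 0x7f = 0x42; word=0x214e7469
[30+:2] chan=-2 & 0x3 = 0x2; word=0xa14e7469
word = 0xa14e7469 → little-endian bytes:
  [0]=0x69  [1]=0x74  [2]=0x4e  [3]=0xa1

69 74 4e a1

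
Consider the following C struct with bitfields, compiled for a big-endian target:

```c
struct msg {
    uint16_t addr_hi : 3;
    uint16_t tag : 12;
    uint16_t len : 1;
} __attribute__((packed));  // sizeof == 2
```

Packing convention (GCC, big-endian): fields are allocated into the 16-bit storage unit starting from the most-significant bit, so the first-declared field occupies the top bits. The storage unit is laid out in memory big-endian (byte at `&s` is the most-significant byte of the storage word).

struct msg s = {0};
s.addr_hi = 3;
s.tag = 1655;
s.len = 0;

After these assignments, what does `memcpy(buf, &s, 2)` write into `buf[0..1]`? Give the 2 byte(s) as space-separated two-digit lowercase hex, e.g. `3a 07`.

6c ee

addr_hi:3 = 3 → 0x3 << 13 → word 0x6000
tag:12 = 1655 → 0x677 << 1 → word 0x6cee
len:1 = 0 → 0x0 << 0 → word 0x6cee
word = 0x6cee → big-endian bytes:
  [0]=0x6c  [1]=0xee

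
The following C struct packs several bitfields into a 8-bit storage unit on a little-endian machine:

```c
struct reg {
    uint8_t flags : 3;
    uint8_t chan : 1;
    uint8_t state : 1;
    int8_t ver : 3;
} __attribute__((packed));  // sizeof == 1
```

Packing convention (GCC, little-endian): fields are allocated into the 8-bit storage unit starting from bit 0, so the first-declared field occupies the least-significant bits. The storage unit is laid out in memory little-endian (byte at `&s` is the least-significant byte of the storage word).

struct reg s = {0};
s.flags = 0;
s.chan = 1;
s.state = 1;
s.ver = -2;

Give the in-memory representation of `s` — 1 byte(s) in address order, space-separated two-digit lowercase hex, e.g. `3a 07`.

d8

[0+:3] flags=0 & 0x7 = 0x0; word=0x00
[3+:1] chan=1 & 0x1 = 0x1; word=0x08
[4+:1] state=1 & 0x1 = 0x1; word=0x18
[5+:3] ver=-2 & 0x7 = 0x6; word=0xd8
word = 0xd8 → little-endian bytes:
  [0]=0xd8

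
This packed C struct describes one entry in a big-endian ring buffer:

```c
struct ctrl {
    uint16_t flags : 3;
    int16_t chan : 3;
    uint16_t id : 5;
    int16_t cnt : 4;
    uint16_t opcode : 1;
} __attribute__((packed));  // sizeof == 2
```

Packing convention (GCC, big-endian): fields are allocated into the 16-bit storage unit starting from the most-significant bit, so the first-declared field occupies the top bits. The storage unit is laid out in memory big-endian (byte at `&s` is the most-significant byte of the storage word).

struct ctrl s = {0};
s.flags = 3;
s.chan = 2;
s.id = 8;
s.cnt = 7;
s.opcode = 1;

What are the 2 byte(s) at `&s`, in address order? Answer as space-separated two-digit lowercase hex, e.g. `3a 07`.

flags:3 = 3 → 0x3 << 13 → word 0x6000
chan:3 = 2 → 0x2 << 10 → word 0x6800
id:5 = 8 → 0x8 << 5 → word 0x6900
cnt:4 = 7 → 0x7 << 1 → word 0x690e
opcode:1 = 1 → 0x1 << 0 → word 0x690f
word = 0x690f → big-endian bytes:
  [0]=0x69  [1]=0x0f

69 0f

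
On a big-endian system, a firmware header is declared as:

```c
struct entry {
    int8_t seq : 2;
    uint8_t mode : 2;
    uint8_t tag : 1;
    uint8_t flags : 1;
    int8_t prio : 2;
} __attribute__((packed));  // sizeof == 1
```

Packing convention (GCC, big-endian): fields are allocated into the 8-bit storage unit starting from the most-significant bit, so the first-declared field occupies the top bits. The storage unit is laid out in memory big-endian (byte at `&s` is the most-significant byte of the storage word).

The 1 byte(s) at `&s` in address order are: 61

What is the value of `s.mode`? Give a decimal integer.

2

[0]=0x61 (big-endian) → word 0x61
seq:2 @ bit 6 → (0x61>>6)&0x3 = 0x1
mode:2 @ bit 4 → (0x61>>4)&0x3 = 0x2  ←
tag:1 @ bit 3 → (0x61>>3)&0x1 = 0x0
flags:1 @ bit 2 → (0x61>>2)&0x1 = 0x0
prio:2 @ bit 0 → (0x61>>0)&0x3 = 0x1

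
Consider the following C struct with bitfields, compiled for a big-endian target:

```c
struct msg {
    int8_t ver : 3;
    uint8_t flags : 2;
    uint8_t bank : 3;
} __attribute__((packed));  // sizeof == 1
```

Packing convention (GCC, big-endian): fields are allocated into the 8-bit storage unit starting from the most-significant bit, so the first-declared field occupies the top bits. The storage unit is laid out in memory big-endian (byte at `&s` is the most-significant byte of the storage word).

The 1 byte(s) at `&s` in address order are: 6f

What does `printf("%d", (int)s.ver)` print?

[0]=0x6f (big-endian) → word 0x6f
ver:3 @ bit 5 → (0x6f>>5)&0x7 = 0x3  ←
flags:2 @ bit 3 → (0x6f>>3)&0x3 = 0x1
bank:3 @ bit 0 → (0x6f>>0)&0x7 = 0x7
ver signed 3b, MSB=0: value = 3

3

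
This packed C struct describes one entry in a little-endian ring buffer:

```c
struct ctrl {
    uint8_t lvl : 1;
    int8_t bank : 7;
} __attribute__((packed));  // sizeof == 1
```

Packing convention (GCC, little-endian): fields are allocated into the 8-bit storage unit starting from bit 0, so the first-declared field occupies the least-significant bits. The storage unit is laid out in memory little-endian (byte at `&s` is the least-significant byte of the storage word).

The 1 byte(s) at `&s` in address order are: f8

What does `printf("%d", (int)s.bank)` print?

[0]=0xf8 (little-endian) → word 0xf8
lvl [0+:1] = (word>>0) & 0x1 = 0
bank [1+:7] = (word>>1) & 0x7f = 124  ←
bank signed 7b, MSB=1: 124 - 128 = -4

-4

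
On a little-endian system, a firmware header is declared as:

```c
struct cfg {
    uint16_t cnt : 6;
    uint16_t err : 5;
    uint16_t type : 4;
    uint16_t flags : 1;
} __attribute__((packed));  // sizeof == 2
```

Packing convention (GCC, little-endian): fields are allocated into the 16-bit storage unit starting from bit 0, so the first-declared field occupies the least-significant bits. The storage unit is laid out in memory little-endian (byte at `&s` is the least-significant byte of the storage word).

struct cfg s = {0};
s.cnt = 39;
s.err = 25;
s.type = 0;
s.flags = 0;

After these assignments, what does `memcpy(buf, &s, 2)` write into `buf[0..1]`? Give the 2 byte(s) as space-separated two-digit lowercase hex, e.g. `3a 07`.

67 06

cnt:6 = 39 → 0x27 << 0 → word 0x0027
err:5 = 25 → 0x19 << 6 → word 0x0667
type:4 = 0 → 0x0 << 11 → word 0x0667
flags:1 = 0 → 0x0 << 15 → word 0x0667
word = 0x0667 → little-endian bytes:
  [0]=0x67  [1]=0x06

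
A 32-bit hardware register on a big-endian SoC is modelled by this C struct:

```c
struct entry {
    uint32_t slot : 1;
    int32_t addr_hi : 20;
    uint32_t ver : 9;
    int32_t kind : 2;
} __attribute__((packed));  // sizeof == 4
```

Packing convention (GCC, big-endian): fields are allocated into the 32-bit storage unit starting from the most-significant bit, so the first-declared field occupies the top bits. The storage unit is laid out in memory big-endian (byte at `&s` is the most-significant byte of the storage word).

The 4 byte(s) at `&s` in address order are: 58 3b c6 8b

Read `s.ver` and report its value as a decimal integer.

[0]=0x58 [1]=0x3b [2]=0xc6 [3]=0x8b (big-endian) → word 0x583bc68b
slot:1 @ bit 31 → (0x583bc68b>>31)&0x1 = 0x0
addr_hi:20 @ bit 11 → (0x583bc68b>>11)&0xfffff = 0xb0778
ver:9 @ bit 2 → (0x583bc68b>>2)&0x1ff = 0x1a2  ←
kind:2 @ bit 0 → (0x583bc68b>>0)&0x3 = 0x3

418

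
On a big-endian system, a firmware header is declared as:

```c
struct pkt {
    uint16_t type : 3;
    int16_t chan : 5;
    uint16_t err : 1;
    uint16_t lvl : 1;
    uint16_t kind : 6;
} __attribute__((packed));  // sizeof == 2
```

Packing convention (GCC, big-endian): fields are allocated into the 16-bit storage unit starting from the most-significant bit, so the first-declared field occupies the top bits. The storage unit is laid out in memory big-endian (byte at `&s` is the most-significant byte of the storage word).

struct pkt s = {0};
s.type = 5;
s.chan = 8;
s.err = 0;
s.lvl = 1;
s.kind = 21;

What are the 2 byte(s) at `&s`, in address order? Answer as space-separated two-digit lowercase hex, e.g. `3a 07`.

type (3b) val=5 bits=0x5 at bit 13: 0xa000
chan (5b) val=8 bits=0x8 at bit 8: 0xa800
err (1b) val=0 bits=0x0 at bit 7: 0xa800
lvl (1b) val=1 bits=0x1 at bit 6: 0xa840
kind (6b) val=21 bits=0x15 at bit 0: 0xa855
word = 0xa855 → big-endian bytes:
  [0]=0xa8  [1]=0x55

a8 55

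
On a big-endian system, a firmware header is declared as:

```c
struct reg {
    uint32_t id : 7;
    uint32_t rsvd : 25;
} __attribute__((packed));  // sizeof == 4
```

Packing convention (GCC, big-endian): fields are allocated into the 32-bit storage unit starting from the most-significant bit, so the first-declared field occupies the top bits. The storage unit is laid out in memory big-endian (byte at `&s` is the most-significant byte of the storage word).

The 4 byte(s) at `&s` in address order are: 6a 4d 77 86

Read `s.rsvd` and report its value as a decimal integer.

5076870

[0]=0x6a [1]=0x4d [2]=0x77 [3]=0x86 (big-endian) → word 0x6a4d7786
id [25+:7] = (word>>25) & 0x7f = 53
rsvd [0+:25] = (word>>0) & 0x1ffffff = 5076870  ←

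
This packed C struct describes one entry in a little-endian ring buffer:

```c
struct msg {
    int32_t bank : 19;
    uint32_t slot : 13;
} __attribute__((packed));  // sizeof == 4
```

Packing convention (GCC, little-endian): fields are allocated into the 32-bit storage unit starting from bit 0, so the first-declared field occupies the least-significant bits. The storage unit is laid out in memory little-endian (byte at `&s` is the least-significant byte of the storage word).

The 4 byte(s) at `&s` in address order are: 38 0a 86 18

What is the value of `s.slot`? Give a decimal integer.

784

[0]=0x38 [1]=0x0a [2]=0x86 [3]=0x18 (little-endian) → word 0x18860a38
bank:19 @ bit 0 → (0x18860a38>>0)&0x7ffff = 0x60a38
slot:13 @ bit 19 → (0x18860a38>>19)&0x1fff = 0x310  ←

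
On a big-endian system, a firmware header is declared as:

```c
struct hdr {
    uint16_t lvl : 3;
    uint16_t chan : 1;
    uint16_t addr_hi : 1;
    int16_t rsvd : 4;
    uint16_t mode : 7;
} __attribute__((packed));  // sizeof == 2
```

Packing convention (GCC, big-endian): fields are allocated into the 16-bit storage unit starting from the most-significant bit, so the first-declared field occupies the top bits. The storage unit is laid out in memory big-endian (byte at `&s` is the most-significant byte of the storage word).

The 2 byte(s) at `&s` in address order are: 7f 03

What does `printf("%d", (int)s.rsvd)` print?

-2

[0]=0x7f [1]=0x03 (big-endian) → word 0x7f03
lvl:3 @ bit 13 → (0x7f03>>13)&0x7 = 0x3
chan:1 @ bit 12 → (0x7f03>>12)&0x1 = 0x1
addr_hi:1 @ bit 11 → (0x7f03>>11)&0x1 = 0x1
rsvd:4 @ bit 7 → (0x7f03>>7)&0xf = 0xe  ←
mode:7 @ bit 0 → (0x7f03>>0)&0x7f = 0x3
rsvd signed 4b, MSB=1: 14 - 16 = -2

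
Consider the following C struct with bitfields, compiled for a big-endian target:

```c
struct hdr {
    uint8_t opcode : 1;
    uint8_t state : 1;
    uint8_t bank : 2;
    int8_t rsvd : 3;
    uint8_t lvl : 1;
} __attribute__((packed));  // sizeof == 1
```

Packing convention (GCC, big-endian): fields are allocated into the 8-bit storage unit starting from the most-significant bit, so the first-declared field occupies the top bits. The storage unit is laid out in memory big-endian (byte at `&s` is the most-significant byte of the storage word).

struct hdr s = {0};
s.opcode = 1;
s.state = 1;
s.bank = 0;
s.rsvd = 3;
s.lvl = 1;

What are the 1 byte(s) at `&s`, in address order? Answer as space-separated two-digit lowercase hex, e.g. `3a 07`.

[7+:1] opcode=1 & 0x1 = 0x1; word=0x80
[6+:1] state=1 & 0x1 = 0x1; word=0xc0
[4+:2] bank=0 & 0x3 = 0x0; word=0xc0
[1+:3] rsvd=3 & 0x7 = 0x3; word=0xc6
[0+:1] lvl=1 & 0x1 = 0x1; word=0xc7
word = 0xc7 → big-endian bytes:
  [0]=0xc7

c7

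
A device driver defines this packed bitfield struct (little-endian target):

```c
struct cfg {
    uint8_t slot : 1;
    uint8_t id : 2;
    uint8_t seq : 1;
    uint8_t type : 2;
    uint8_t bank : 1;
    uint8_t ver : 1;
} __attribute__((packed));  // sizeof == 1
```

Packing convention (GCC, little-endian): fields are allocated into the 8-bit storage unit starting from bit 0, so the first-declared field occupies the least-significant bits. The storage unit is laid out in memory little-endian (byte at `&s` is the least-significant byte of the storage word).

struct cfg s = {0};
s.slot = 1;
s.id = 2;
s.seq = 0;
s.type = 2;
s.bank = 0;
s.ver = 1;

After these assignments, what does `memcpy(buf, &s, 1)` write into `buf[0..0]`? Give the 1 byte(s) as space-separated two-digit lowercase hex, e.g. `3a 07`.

slot:1 = 1 → 0x1 << 0 → word 0x01
id:2 = 2 → 0x2 << 1 → word 0x05
seq:1 = 0 → 0x0 << 3 → word 0x05
type:2 = 2 → 0x2 << 4 → word 0x25
bank:1 = 0 → 0x0 << 6 → word 0x25
ver:1 = 1 → 0x1 << 7 → word 0xa5
word = 0xa5 → little-endian bytes:
  [0]=0xa5

a5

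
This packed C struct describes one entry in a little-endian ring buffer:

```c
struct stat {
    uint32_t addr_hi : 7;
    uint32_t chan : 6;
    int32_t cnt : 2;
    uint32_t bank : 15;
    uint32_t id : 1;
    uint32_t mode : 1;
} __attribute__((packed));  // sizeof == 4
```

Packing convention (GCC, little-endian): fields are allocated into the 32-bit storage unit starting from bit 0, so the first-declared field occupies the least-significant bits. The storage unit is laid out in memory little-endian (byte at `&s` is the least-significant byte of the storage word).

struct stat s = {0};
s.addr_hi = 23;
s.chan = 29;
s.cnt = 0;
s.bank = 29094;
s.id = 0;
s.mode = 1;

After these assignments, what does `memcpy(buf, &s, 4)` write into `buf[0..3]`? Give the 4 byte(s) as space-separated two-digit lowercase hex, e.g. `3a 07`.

97 0e d3 b8

addr_hi:7 = 23 → 0x17 << 0 → word 0x00000017
chan:6 = 29 → 0x1d << 7 → word 0x00000e97
cnt:2 = 0 → 0x0 << 13 → word 0x00000e97
bank:15 = 29094 → 0x71a6 << 15 → word 0x38d30e97
id:1 = 0 → 0x0 << 30 → word 0x38d30e97
mode:1 = 1 → 0x1 << 31 → word 0xb8d30e97
word = 0xb8d30e97 → little-endian bytes:
  [0]=0x97  [1]=0x0e  [2]=0xd3  [3]=0xb8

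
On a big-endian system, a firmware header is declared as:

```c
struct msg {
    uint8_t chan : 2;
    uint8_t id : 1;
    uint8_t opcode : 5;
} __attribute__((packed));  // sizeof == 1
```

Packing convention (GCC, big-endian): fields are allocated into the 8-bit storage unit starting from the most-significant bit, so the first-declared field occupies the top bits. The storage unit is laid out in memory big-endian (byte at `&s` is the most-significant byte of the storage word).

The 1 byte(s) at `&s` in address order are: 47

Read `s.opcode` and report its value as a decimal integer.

[0]=0x47 (big-endian) → word 0x47
chan [6+:2] = (word>>6) & 0x3 = 1
id [5+:1] = (word>>5) & 0x1 = 0
opcode [0+:5] = (word>>0) & 0x1f = 7  ←

7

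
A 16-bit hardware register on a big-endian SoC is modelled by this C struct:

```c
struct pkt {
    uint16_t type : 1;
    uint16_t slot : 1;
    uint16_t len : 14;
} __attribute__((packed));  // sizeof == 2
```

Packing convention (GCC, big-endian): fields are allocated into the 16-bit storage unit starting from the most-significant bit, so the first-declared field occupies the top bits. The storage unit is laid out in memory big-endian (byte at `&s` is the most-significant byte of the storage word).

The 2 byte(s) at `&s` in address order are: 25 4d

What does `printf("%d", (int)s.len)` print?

9549

[0]=0x25 [1]=0x4d (big-endian) → word 0x254d
type [15+:1] = (word>>15) & 0x1 = 0
slot [14+:1] = (word>>14) & 0x1 = 0
len [0+:14] = (word>>0) & 0x3fff = 9549  ←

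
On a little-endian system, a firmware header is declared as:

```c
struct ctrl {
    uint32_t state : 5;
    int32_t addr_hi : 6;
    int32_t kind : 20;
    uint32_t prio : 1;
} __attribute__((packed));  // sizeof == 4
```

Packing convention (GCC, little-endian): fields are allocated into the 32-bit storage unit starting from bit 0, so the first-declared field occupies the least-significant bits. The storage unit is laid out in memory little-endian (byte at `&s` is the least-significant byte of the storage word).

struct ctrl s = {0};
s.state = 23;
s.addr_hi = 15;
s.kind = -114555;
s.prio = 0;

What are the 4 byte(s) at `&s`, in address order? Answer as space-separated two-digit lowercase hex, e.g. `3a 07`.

f7 29 04 72

state:5 = 23 → 0x17 << 0 → word 0x00000017
addr_hi:6 = 15 → 0xf << 5 → word 0x000001f7
kind:20 = -114555 → 0xe4085 << 11 → word 0x720429f7
prio:1 = 0 → 0x0 << 31 → word 0x720429f7
word = 0x720429f7 → little-endian bytes:
  [0]=0xf7  [1]=0x29  [2]=0x04  [3]=0x72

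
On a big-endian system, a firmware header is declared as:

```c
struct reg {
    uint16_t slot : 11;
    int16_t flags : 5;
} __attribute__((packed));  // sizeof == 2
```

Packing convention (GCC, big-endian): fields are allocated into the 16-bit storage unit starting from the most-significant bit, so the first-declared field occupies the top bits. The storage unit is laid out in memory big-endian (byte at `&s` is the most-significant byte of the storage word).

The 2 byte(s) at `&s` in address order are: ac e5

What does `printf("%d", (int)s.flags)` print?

[0]=0xac [1]=0xe5 (big-endian) → word 0xace5
slot [5+:11] = (word>>5) & 0x7ff = 1383
flags [0+:5] = (word>>0) & 0x1f = 5  ←
flags signed 5b, MSB=0: value = 5

5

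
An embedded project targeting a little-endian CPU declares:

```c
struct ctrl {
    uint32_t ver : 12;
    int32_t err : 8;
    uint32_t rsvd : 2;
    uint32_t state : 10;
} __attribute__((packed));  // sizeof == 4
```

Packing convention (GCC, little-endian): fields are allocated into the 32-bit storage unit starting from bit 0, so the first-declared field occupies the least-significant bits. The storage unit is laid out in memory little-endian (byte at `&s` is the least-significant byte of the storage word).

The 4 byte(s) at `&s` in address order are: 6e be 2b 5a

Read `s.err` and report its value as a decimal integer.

[0]=0x6e [1]=0xbe [2]=0x2b [3]=0x5a (little-endian) → word 0x5a2bbe6e
ver [0+:12] = (word>>0) & 0xfff = 3694
err [12+:8] = (word>>12) & 0xff = 187  ←
rsvd [20+:2] = (word>>20) & 0x3 = 2
state [22+:10] = (word>>22) & 0x3ff = 360
err signed 8b, MSB=1: 187 - 256 = -69

-69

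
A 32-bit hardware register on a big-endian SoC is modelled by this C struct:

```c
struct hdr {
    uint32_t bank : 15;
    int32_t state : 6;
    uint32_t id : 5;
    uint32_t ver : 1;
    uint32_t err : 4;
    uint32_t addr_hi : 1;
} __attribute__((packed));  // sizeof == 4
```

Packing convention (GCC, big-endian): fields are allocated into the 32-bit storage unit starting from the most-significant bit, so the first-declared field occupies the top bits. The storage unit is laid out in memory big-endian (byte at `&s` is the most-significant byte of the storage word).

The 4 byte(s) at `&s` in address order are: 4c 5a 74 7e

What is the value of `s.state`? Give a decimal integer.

14

[0]=0x4c [1]=0x5a [2]=0x74 [3]=0x7e (big-endian) → word 0x4c5a747e
bank:15 @ bit 17 → (0x4c5a747e>>17)&0x7fff = 0x262d
state:6 @ bit 11 → (0x4c5a747e>>11)&0x3f = 0xe  ←
id:5 @ bit 6 → (0x4c5a747e>>6)&0x1f = 0x11
ver:1 @ bit 5 → (0x4c5a747e>>5)&0x1 = 0x1
err:4 @ bit 1 → (0x4c5a747e>>1)&0xf = 0xf
addr_hi:1 @ bit 0 → (0x4c5a747e>>0)&0x1 = 0x0
state signed 6b, MSB=0: value = 14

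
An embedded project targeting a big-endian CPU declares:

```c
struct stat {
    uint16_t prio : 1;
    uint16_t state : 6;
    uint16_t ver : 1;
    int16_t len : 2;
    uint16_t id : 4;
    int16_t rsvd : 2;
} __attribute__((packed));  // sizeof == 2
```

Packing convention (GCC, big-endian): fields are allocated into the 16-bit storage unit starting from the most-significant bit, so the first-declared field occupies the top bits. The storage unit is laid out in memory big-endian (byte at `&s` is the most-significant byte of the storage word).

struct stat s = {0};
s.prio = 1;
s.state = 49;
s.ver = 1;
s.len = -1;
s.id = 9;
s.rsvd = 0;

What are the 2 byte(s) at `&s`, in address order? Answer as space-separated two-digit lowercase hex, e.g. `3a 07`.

e3 e4

prio (1b) val=1 bits=0x1 at bit 15: 0x8000
state (6b) val=49 bits=0x31 at bit 9: 0xe200
ver (1b) val=1 bits=0x1 at bit 8: 0xe300
len (2b) val=-1 bits=0x3 at bit 6: 0xe3c0
id (4b) val=9 bits=0x9 at bit 2: 0xe3e4
rsvd (2b) val=0 bits=0x0 at bit 0: 0xe3e4
word = 0xe3e4 → big-endian bytes:
  [0]=0xe3  [1]=0xe4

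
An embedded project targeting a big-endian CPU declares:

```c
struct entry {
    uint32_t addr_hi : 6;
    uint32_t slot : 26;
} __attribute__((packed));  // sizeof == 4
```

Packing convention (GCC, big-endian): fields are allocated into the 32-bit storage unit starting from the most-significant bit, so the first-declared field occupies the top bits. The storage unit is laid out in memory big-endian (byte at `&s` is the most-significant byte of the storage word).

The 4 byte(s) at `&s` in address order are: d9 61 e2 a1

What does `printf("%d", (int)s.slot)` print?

23192225

[0]=0xd9 [1]=0x61 [2]=0xe2 [3]=0xa1 (big-endian) → word 0xd961e2a1
addr_hi [26+:6] = (word>>26) & 0x3f = 54
slot [0+:26] = (word>>0) & 0x3ffffff = 23192225  ←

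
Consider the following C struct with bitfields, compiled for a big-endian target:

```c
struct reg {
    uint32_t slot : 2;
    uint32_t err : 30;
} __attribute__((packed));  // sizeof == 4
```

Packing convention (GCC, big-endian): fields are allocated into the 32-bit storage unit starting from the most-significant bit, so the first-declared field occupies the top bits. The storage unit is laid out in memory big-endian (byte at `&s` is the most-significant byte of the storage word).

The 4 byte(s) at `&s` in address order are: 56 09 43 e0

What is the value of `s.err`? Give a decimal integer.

[0]=0x56 [1]=0x09 [2]=0x43 [3]=0xe0 (big-endian) → word 0x560943e0
slot [30+:2] = (word>>30) & 0x3 = 1
err [0+:30] = (word>>0) & 0x3fffffff = 369705952  ←

369705952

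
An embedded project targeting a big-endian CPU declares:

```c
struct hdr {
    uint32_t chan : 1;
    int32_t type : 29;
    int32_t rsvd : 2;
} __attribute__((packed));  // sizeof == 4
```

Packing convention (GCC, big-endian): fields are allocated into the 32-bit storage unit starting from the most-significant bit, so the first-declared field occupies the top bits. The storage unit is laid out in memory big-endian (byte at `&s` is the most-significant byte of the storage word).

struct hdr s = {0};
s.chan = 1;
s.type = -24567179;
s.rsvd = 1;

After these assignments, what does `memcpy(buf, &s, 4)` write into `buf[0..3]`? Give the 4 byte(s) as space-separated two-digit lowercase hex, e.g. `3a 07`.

fa 24 89 d5

chan:1 = 1 → 0x1 << 31 → word 0x80000000
type:29 = -24567179 → 0x1e892275 << 2 → word 0xfa2489d4
rsvd:2 = 1 → 0x1 << 0 → word 0xfa2489d5
word = 0xfa2489d5 → big-endian bytes:
  [0]=0xfa  [1]=0x24  [2]=0x89  [3]=0xd5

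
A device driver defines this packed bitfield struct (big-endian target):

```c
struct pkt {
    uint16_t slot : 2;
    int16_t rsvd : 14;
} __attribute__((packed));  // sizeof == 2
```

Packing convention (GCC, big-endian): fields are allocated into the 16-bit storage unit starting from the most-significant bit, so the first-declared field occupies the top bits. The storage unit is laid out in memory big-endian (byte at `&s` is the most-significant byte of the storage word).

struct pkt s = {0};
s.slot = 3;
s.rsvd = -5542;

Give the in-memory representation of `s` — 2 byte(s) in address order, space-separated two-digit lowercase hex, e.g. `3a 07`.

[14+:2] slot=3 & 0x3 = 0x3; word=0xc000
[0+:14] rsvd=-5542 & 0x3fff = 0x2a5a; word=0xea5a
word = 0xea5a → big-endian bytes:
  [0]=0xea  [1]=0x5a

ea 5a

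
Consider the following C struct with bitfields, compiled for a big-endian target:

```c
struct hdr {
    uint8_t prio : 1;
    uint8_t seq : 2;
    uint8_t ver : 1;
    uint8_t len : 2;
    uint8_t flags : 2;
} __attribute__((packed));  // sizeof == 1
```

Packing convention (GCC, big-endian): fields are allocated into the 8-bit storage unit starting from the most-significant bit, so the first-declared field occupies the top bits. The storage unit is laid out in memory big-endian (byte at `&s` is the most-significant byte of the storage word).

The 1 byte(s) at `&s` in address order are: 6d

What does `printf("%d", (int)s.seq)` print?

3

[0]=0x6d (big-endian) → word 0x6d
prio [7+:1] = (word>>7) & 0x1 = 0
seq [5+:2] = (word>>5) & 0x3 = 3  ←
ver [4+:1] = (word>>4) & 0x1 = 0
len [2+:2] = (word>>2) & 0x3 = 3
flags [0+:2] = (word>>0) & 0x3 = 1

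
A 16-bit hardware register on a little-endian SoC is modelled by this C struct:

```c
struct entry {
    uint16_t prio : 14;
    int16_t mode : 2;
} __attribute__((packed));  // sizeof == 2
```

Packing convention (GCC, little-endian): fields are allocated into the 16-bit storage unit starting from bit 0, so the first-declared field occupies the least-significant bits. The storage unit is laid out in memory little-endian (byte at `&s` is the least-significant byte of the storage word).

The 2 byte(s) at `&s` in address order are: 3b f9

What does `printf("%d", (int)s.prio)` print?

[0]=0x3b [1]=0xf9 (little-endian) → word 0xf93b
prio:14 @ bit 0 → (0xf93b>>0)&0x3fff = 0x393b  ←
mode:2 @ bit 14 → (0xf93b>>14)&0x3 = 0x3

14651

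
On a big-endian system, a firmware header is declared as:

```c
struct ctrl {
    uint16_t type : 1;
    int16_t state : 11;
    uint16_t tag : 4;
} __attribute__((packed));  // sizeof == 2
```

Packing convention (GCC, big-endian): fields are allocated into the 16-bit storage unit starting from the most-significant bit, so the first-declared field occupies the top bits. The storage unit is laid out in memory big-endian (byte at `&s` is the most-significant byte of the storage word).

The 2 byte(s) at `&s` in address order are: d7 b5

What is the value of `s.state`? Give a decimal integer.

-645

[0]=0xd7 [1]=0xb5 (big-endian) → word 0xd7b5
type [15+:1] = (word>>15) & 0x1 = 1
state [4+:11] = (word>>4) & 0x7ff = 1403  ←
tag [0+:4] = (word>>0) & 0xf = 5
state signed 11b, MSB=1: 1403 - 2048 = -645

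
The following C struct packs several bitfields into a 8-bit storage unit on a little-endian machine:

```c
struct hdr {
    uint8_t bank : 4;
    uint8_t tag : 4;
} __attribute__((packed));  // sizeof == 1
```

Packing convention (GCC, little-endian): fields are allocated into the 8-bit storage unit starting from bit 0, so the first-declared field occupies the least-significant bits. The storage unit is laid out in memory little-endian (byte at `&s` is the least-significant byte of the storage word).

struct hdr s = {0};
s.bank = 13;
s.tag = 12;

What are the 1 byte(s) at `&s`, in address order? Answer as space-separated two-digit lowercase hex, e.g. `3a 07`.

cd

bank (4b) val=13 bits=0xd at bit 0: 0x0d
tag (4b) val=12 bits=0xc at bit 4: 0xcd
word = 0xcd → little-endian bytes:
  [0]=0xcd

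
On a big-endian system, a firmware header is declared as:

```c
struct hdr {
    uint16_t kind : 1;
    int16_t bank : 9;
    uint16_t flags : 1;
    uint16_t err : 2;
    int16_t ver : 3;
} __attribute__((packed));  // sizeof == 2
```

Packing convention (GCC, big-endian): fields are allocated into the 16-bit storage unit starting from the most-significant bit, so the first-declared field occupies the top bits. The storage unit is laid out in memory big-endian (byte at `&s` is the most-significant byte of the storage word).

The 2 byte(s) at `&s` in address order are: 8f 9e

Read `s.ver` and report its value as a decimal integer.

[0]=0x8f [1]=0x9e (big-endian) → word 0x8f9e
kind [15+:1] = (word>>15) & 0x1 = 1
bank [6+:9] = (word>>6) & 0x1ff = 62
flags [5+:1] = (word>>5) & 0x1 = 0
err [3+:2] = (word>>3) & 0x3 = 3
ver [0+:3] = (word>>0) & 0x7 = 6  ←
ver signed 3b, MSB=1: 6 - 8 = -2

-2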